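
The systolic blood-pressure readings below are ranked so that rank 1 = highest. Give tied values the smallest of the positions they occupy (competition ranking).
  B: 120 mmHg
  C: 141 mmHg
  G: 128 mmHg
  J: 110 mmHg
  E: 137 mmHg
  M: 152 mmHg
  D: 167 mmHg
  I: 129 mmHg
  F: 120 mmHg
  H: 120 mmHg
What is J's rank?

10

Sorted (descending): 167, 152, 141, 137, 129, 128, 120, 120, 120, 110
The 3 values of 120 occupy positions 7–9 → each gets rank 7.
J has value 110 mmHg → rank 10.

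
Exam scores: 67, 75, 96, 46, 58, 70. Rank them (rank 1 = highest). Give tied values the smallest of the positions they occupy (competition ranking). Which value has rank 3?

70

Sorted (descending): 96, 75, 70, 67, 58, 46
No ties — each value takes its position as its rank.
Rank 3 → value 70.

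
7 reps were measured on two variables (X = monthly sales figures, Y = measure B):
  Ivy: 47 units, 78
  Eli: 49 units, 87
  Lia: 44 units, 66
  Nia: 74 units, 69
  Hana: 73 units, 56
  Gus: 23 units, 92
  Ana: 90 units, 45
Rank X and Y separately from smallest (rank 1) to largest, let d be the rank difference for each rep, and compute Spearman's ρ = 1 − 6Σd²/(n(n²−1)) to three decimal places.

Ranks of variable 1: 3, 4, 2, 6, 5, 1, 7
Ranks of variable 2: 5, 6, 3, 4, 2, 7, 1
d = r₁ − r₂: -2, -2, -1, 2, 3, -6, 6
d²: 4, 4, 1, 4, 9, 36, 36; Σd² = 94
ρ = 1 − 6·94/(7·48) = 1 − 564/336 = -0.679

-0.679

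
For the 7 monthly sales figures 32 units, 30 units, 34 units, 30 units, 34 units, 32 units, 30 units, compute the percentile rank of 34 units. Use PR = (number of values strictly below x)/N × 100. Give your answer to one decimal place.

71.4

N = 7.
Strictly below 34: 5. Equal to 34: 2.
PR = 5/7 × 100 = 71.4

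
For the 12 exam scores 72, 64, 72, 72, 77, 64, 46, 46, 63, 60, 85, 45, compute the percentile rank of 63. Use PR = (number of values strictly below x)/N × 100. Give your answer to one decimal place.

N = 12.
Strictly below 63: 4. Equal to 63: 1.
PR = 4/12 × 100 = 33.3

33.3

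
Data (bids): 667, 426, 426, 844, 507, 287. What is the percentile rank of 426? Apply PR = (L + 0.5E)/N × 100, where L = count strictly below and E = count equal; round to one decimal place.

N = 6.
Strictly below 426: 1. Equal to 426: 2.
PR = (1 + 0.5·2)/6 × 100 = 33.3

33.3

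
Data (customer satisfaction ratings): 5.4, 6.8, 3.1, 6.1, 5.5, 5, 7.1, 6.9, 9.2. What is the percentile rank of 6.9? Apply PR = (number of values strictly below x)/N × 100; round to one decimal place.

66.7

N = 9.
Strictly below 6.9: 6. Equal to 6.9: 1.
PR = 6/9 × 100 = 66.7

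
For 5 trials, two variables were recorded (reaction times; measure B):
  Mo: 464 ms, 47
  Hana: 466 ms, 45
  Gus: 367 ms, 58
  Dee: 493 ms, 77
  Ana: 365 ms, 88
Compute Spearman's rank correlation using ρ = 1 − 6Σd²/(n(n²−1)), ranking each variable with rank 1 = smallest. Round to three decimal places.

Ranks of variable 1: 3, 4, 2, 5, 1
Ranks of variable 2: 2, 1, 3, 4, 5
d = r₁ − r₂: 1, 3, -1, 1, -4
d²: 1, 9, 1, 1, 16; Σd² = 28
ρ = 1 − 6·28/(5·24) = 1 − 168/120 = -0.400

-0.400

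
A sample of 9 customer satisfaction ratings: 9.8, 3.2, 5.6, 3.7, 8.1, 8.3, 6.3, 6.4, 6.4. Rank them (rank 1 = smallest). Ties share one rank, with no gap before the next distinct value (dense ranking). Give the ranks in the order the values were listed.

8, 1, 3, 2, 6, 7, 4, 5, 5

Sorted (ascending): 3.2, 3.7, 5.6, 6.3, 6.4, 6.4, 8.1, 8.3, 9.8
The 2 values of 6.4 share dense rank 5.
Remaining distinct values take the next consecutive integers.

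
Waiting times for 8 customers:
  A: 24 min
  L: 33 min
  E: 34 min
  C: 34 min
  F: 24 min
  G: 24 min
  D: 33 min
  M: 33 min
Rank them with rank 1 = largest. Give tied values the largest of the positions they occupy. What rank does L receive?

Sorted (descending): 34, 34, 33, 33, 33, 24, 24, 24
The 2 values of 34 occupy positions 1–2 → each gets rank 2.
The 3 values of 33 occupy positions 3–5 → each gets rank 5.
The 3 values of 24 occupy positions 6–8 → each gets rank 8.
L has value 33 min → rank 5.

5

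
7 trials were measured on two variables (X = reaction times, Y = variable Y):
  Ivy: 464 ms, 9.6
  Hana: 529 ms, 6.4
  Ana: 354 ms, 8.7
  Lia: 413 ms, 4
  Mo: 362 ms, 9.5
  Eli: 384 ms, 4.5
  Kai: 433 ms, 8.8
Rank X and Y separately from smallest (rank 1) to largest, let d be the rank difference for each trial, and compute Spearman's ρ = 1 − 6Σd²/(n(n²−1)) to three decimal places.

Ranks of variable 1: 6, 7, 1, 4, 2, 3, 5
Ranks of variable 2: 7, 3, 4, 1, 6, 2, 5
d = r₁ − r₂: -1, 4, -3, 3, -4, 1, 0
d²: 1, 16, 9, 9, 16, 1, 0; Σd² = 52
ρ = 1 − 6·52/(7·48) = 1 − 312/336 = 0.071

0.071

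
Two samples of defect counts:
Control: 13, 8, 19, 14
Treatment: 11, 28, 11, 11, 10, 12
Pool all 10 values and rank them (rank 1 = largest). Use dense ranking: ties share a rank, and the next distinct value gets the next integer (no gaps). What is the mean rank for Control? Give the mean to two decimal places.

4.25

Sorted (descending): 28, 19, 14, 13, 12, 11, 11, 11, 10, 8
The 3 values of 11 share dense rank 6.
Remaining distinct values take the next consecutive integers.
Control values → pooled ranks: 13→4, 8→8, 19→2, 14→3
Mean rank = (4 + 8 + 2 + 3) / 4 = 4.25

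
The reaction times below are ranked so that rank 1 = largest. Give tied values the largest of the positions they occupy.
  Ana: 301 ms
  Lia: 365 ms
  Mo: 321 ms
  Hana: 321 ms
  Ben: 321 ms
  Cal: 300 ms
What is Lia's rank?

1

Sorted (descending): 365, 321, 321, 321, 301, 300
The 3 values of 321 occupy positions 2–4 → each gets rank 4.
Lia has value 365 ms → rank 1.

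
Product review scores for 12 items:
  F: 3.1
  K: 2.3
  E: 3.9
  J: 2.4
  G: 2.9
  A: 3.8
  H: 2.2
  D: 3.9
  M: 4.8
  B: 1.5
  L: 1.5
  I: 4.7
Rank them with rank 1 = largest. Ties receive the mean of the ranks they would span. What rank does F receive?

Sorted (descending): 4.8, 4.7, 3.9, 3.9, 3.8, 3.1, 2.9, 2.4, 2.3, 2.2, 1.5, 1.5
The 2 values of 3.9 occupy positions 3–4 → average rank (3+4)/2 = 3.5.
The 2 values of 1.5 occupy positions 11–12 → average rank (11+12)/2 = 11.5.
F has value 3.1 → rank 6.

6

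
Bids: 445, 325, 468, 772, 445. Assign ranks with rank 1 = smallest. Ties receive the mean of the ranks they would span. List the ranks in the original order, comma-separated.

2.5, 1, 4, 5, 2.5

Sorted (ascending): 325, 445, 445, 468, 772
The 2 values of 445 occupy positions 2–3 → average rank (2+3)/2 = 2.5.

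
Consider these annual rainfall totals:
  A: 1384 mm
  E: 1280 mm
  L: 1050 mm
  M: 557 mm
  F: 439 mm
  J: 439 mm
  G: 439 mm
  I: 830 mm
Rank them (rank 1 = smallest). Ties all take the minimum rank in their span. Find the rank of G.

Sorted (ascending): 439, 439, 439, 557, 830, 1050, 1280, 1384
The 3 values of 439 occupy positions 1–3 → each gets rank 1.
G has value 439 mm → rank 1.

1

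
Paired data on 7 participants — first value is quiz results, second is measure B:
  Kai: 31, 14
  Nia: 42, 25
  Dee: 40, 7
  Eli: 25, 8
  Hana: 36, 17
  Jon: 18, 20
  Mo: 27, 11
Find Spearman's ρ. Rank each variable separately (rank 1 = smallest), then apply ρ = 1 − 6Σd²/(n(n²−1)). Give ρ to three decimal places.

Ranks of variable 1: 4, 7, 6, 2, 5, 1, 3
Ranks of variable 2: 4, 7, 1, 2, 5, 6, 3
d = r₁ − r₂: 0, 0, 5, 0, 0, -5, 0
d²: 0, 0, 25, 0, 0, 25, 0; Σd² = 50
ρ = 1 − 6·50/(7·48) = 1 − 300/336 = 0.107

0.107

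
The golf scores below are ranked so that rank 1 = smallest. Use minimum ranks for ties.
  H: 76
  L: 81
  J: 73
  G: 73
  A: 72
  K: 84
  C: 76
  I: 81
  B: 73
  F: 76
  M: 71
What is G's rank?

Sorted (ascending): 71, 72, 73, 73, 73, 76, 76, 76, 81, 81, 84
The 3 values of 73 occupy positions 3–5 → each gets rank 3.
The 3 values of 76 occupy positions 6–8 → each gets rank 6.
The 2 values of 81 occupy positions 9–10 → each gets rank 9.
G has value 73 → rank 3.

3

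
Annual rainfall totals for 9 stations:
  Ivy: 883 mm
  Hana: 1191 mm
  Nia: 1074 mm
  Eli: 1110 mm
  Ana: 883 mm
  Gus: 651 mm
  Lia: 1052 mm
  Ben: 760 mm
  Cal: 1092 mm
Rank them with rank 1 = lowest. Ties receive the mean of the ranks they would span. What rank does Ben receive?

Sorted (ascending): 651, 760, 883, 883, 1052, 1074, 1092, 1110, 1191
The 2 values of 883 occupy positions 3–4 → average rank (3+4)/2 = 3.5.
Ben has value 760 mm → rank 2.

2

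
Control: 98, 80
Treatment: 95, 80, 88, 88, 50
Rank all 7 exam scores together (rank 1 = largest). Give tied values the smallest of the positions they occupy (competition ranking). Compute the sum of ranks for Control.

6

Sorted (descending): 98, 95, 88, 88, 80, 80, 50
The 2 values of 88 occupy positions 3–4 → each gets rank 3.
The 2 values of 80 occupy positions 5–6 → each gets rank 5.
Control values → pooled ranks: 98→1, 80→5
Rank sum = 1 + 5 = 6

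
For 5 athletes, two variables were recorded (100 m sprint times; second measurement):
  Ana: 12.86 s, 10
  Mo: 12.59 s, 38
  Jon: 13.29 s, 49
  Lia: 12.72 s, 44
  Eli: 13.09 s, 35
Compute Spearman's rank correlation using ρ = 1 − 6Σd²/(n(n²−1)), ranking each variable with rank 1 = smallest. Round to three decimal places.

0.200

Ranks of variable 1: 3, 1, 5, 2, 4
Ranks of variable 2: 1, 3, 5, 4, 2
d = r₁ − r₂: 2, -2, 0, -2, 2
d²: 4, 4, 0, 4, 4; Σd² = 16
ρ = 1 − 6·16/(5·24) = 1 − 96/120 = 0.200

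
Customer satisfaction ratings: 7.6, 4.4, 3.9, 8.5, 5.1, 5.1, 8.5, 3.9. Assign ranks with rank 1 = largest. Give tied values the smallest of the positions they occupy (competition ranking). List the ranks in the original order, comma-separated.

3, 6, 7, 1, 4, 4, 1, 7

Sorted (descending): 8.5, 8.5, 7.6, 5.1, 5.1, 4.4, 3.9, 3.9
The 2 values of 8.5 occupy positions 1–2 → each gets rank 1.
The 2 values of 5.1 occupy positions 4–5 → each gets rank 4.
The 2 values of 3.9 occupy positions 7–8 → each gets rank 7.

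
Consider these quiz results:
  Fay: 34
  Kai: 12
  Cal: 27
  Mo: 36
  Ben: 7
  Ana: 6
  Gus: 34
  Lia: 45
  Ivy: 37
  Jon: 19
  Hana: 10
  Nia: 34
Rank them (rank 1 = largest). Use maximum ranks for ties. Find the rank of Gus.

Sorted (descending): 45, 37, 36, 34, 34, 34, 27, 19, 12, 10, 7, 6
The 3 values of 34 occupy positions 4–6 → each gets rank 6.
Gus has value 34 → rank 6.

6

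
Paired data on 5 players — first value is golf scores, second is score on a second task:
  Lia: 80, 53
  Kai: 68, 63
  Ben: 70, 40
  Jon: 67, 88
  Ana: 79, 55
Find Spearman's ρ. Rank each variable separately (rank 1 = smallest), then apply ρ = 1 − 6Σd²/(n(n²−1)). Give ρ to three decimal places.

Ranks of variable 1: 5, 2, 3, 1, 4
Ranks of variable 2: 2, 4, 1, 5, 3
d = r₁ − r₂: 3, -2, 2, -4, 1
d²: 9, 4, 4, 16, 1; Σd² = 34
ρ = 1 − 6·34/(5·24) = 1 − 204/120 = -0.700

-0.700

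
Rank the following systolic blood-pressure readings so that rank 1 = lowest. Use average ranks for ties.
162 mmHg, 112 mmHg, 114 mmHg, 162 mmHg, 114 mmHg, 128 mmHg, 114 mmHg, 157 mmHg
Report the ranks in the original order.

7.5, 1, 3, 7.5, 3, 5, 3, 6

Sorted (ascending): 112, 114, 114, 114, 128, 157, 162, 162
The 3 values of 114 occupy positions 2–4 → average rank 3.
The 2 values of 162 occupy positions 7–8 → average rank (7+8)/2 = 7.5.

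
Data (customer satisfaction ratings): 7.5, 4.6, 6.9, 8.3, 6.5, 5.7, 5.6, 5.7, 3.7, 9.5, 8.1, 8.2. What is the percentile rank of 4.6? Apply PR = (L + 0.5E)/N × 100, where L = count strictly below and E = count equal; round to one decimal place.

12.5

N = 12.
Strictly below 4.6: 1. Equal to 4.6: 1.
PR = (1 + 0.5·1)/12 × 100 = 12.5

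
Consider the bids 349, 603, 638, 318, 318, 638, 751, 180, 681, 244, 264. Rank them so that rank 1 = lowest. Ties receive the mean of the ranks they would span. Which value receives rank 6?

349

Sorted (ascending): 180, 244, 264, 318, 318, 349, 603, 638, 638, 681, 751
The 2 values of 318 occupy positions 4–5 → average rank (4+5)/2 = 4.5.
The 2 values of 638 occupy positions 8–9 → average rank (8+9)/2 = 8.5.
Rank 6 → value 349.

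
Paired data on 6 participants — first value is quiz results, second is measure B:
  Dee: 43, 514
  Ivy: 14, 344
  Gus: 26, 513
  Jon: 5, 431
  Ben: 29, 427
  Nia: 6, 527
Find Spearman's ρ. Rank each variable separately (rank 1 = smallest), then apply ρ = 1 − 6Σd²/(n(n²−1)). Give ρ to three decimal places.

Ranks of variable 1: 6, 3, 4, 1, 5, 2
Ranks of variable 2: 5, 1, 4, 3, 2, 6
d = r₁ − r₂: 1, 2, 0, -2, 3, -4
d²: 1, 4, 0, 4, 9, 16; Σd² = 34
ρ = 1 − 6·34/(6·35) = 1 − 204/210 = 0.029

0.029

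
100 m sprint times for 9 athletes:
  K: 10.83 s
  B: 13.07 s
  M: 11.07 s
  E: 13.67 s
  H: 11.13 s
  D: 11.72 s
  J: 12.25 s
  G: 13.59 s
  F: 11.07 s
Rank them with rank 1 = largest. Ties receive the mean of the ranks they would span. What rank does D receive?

5

Sorted (descending): 13.67, 13.59, 13.07, 12.25, 11.72, 11.13, 11.07, 11.07, 10.83
The 2 values of 11.07 occupy positions 7–8 → average rank (7+8)/2 = 7.5.
D has value 11.72 s → rank 5.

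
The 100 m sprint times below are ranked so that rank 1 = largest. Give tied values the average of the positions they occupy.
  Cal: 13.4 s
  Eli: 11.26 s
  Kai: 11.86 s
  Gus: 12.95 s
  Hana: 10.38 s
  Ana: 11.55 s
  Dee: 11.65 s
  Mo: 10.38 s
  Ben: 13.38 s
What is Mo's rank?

8.5

Sorted (descending): 13.4, 13.38, 12.95, 11.86, 11.65, 11.55, 11.26, 10.38, 10.38
The 2 values of 10.38 occupy positions 8–9 → average rank (8+9)/2 = 8.5.
Mo has value 10.38 s → rank 8.5.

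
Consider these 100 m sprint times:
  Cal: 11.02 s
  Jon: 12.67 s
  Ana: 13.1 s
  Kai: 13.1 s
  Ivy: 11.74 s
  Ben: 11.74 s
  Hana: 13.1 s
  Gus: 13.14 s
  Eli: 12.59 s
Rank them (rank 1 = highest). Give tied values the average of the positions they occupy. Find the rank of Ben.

Sorted (descending): 13.14, 13.1, 13.1, 13.1, 12.67, 12.59, 11.74, 11.74, 11.02
The 3 values of 13.1 occupy positions 2–4 → average rank 3.
The 2 values of 11.74 occupy positions 7–8 → average rank (7+8)/2 = 7.5.
Ben has value 11.74 s → rank 7.5.

7.5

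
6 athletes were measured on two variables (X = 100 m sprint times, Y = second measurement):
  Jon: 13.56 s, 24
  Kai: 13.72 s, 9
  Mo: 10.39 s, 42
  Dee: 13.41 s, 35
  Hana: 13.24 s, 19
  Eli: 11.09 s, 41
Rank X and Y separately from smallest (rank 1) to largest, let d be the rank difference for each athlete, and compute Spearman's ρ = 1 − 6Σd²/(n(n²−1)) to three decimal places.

Ranks of variable 1: 5, 6, 1, 4, 3, 2
Ranks of variable 2: 3, 1, 6, 4, 2, 5
d = r₁ − r₂: 2, 5, -5, 0, 1, -3
d²: 4, 25, 25, 0, 1, 9; Σd² = 64
ρ = 1 − 6·64/(6·35) = 1 − 384/210 = -0.829

-0.829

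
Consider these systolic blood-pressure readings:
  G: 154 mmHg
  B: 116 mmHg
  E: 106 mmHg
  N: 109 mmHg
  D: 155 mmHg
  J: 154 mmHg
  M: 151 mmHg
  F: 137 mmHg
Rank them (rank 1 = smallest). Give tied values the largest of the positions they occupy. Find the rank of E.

Sorted (ascending): 106, 109, 116, 137, 151, 154, 154, 155
The 2 values of 154 occupy positions 6–7 → each gets rank 7.
E has value 106 mmHg → rank 1.

1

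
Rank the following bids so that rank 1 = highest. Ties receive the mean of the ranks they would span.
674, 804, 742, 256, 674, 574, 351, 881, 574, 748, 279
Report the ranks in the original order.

Sorted (descending): 881, 804, 748, 742, 674, 674, 574, 574, 351, 279, 256
The 2 values of 674 occupy positions 5–6 → average rank (5+6)/2 = 5.5.
The 2 values of 574 occupy positions 7–8 → average rank (7+8)/2 = 7.5.

5.5, 2, 4, 11, 5.5, 7.5, 9, 1, 7.5, 3, 10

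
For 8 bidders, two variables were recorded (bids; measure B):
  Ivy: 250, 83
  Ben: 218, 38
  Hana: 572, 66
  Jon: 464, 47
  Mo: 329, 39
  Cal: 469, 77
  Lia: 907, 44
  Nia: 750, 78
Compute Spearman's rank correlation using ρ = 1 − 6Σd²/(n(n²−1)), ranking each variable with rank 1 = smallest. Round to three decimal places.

0.238

Ranks of variable 1: 2, 1, 6, 4, 3, 5, 8, 7
Ranks of variable 2: 8, 1, 5, 4, 2, 6, 3, 7
d = r₁ − r₂: -6, 0, 1, 0, 1, -1, 5, 0
d²: 36, 0, 1, 0, 1, 1, 25, 0; Σd² = 64
ρ = 1 − 6·64/(8·63) = 1 − 384/504 = 0.238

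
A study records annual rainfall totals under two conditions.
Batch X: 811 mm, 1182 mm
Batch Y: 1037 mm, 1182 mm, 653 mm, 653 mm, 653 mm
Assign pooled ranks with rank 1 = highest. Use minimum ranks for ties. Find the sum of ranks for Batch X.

5

Sorted (descending): 1182, 1182, 1037, 811, 653, 653, 653
The 2 values of 1182 occupy positions 1–2 → each gets rank 1.
The 3 values of 653 occupy positions 5–7 → each gets rank 5.
Batch X values → pooled ranks: 811→4, 1182→1
Rank sum = 4 + 1 = 5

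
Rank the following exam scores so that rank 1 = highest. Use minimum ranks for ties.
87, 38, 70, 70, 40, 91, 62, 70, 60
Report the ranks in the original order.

Sorted (descending): 91, 87, 70, 70, 70, 62, 60, 40, 38
The 3 values of 70 occupy positions 3–5 → each gets rank 3.

2, 9, 3, 3, 8, 1, 6, 3, 7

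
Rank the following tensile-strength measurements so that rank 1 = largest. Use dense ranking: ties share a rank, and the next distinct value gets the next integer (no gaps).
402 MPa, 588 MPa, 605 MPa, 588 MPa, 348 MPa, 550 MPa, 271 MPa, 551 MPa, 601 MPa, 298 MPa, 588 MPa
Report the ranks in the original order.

6, 3, 1, 3, 7, 5, 9, 4, 2, 8, 3

Sorted (descending): 605, 601, 588, 588, 588, 551, 550, 402, 348, 298, 271
The 3 values of 588 share dense rank 3.
Remaining distinct values take the next consecutive integers.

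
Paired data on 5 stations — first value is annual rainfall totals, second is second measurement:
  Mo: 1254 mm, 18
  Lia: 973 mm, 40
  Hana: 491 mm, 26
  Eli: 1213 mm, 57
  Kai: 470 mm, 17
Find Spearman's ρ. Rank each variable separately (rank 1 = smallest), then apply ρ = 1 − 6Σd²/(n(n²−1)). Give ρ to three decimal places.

Ranks of variable 1: 5, 3, 2, 4, 1
Ranks of variable 2: 2, 4, 3, 5, 1
d = r₁ − r₂: 3, -1, -1, -1, 0
d²: 9, 1, 1, 1, 0; Σd² = 12
ρ = 1 − 6·12/(5·24) = 1 − 72/120 = 0.400

0.400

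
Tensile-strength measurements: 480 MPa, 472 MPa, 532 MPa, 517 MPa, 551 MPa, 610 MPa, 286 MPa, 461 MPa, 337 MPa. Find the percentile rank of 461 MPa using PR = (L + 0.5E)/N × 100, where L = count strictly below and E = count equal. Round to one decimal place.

27.8

N = 9.
Strictly below 461: 2. Equal to 461: 1.
PR = (2 + 0.5·1)/9 × 100 = 27.8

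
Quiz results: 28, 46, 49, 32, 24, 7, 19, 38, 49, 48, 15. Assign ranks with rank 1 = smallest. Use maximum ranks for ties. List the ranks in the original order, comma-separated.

5, 8, 11, 6, 4, 1, 3, 7, 11, 9, 2

Sorted (ascending): 7, 15, 19, 24, 28, 32, 38, 46, 48, 49, 49
The 2 values of 49 occupy positions 10–11 → each gets rank 11.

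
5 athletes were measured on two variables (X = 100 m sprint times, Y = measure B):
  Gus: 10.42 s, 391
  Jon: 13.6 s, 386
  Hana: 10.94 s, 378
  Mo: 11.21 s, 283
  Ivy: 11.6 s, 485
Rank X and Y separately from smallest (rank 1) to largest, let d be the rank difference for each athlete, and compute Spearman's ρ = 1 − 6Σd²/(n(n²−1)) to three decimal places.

Ranks of variable 1: 1, 5, 2, 3, 4
Ranks of variable 2: 4, 3, 2, 1, 5
d = r₁ − r₂: -3, 2, 0, 2, -1
d²: 9, 4, 0, 4, 1; Σd² = 18
ρ = 1 − 6·18/(5·24) = 1 − 108/120 = 0.100

0.100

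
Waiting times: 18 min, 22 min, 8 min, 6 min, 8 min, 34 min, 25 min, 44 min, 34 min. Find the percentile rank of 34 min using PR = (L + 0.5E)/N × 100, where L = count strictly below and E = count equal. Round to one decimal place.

N = 9.
Strictly below 34: 6. Equal to 34: 2.
PR = (6 + 0.5·2)/9 × 100 = 77.8

77.8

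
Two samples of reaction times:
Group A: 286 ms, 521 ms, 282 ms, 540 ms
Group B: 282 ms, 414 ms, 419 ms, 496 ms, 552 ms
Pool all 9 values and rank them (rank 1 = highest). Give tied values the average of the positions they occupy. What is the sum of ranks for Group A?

20.5

Sorted (descending): 552, 540, 521, 496, 419, 414, 286, 282, 282
The 2 values of 282 occupy positions 8–9 → average rank (8+9)/2 = 8.5.
Group A values → pooled ranks: 286→7, 521→3, 282→8.5, 540→2
Rank sum = 7 + 3 + 8.5 + 2 = 20.5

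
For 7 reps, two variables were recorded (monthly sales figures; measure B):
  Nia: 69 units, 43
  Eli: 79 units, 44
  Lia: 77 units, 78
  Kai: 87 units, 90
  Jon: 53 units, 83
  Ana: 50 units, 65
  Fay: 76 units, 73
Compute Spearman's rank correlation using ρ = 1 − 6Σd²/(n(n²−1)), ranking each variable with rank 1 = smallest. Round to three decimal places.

0.286

Ranks of variable 1: 3, 6, 5, 7, 2, 1, 4
Ranks of variable 2: 1, 2, 5, 7, 6, 3, 4
d = r₁ − r₂: 2, 4, 0, 0, -4, -2, 0
d²: 4, 16, 0, 0, 16, 4, 0; Σd² = 40
ρ = 1 − 6·40/(7·48) = 1 − 240/336 = 0.286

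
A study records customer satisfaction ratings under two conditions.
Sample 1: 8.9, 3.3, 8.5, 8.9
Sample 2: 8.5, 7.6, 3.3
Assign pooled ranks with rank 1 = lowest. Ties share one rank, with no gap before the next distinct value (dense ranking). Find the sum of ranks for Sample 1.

12

Sorted (ascending): 3.3, 3.3, 7.6, 8.5, 8.5, 8.9, 8.9
The 2 values of 3.3 share dense rank 1.
The 2 values of 8.5 share dense rank 3.
The 2 values of 8.9 share dense rank 4.
Remaining distinct values take the next consecutive integers.
Sample 1 values → pooled ranks: 8.9→4, 3.3→1, 8.5→3, 8.9→4
Rank sum = 4 + 1 + 3 + 4 = 12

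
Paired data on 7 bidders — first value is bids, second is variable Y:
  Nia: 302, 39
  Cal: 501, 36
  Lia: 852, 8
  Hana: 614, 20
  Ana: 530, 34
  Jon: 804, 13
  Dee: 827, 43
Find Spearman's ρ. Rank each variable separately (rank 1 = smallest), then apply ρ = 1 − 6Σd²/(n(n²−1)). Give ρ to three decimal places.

-0.464

Ranks of variable 1: 1, 2, 7, 4, 3, 5, 6
Ranks of variable 2: 6, 5, 1, 3, 4, 2, 7
d = r₁ − r₂: -5, -3, 6, 1, -1, 3, -1
d²: 25, 9, 36, 1, 1, 9, 1; Σd² = 82
ρ = 1 − 6·82/(7·48) = 1 − 492/336 = -0.464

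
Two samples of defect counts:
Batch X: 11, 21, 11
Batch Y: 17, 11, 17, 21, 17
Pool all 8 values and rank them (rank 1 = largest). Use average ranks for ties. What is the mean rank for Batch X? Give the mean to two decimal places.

5.17

Sorted (descending): 21, 21, 17, 17, 17, 11, 11, 11
The 2 values of 21 occupy positions 1–2 → average rank (1+2)/2 = 1.5.
The 3 values of 17 occupy positions 3–5 → average rank 4.
The 3 values of 11 occupy positions 6–8 → average rank 7.
Batch X values → pooled ranks: 11→7, 21→1.5, 11→7
Mean rank = (7 + 1.5 + 7) / 3 = 5.17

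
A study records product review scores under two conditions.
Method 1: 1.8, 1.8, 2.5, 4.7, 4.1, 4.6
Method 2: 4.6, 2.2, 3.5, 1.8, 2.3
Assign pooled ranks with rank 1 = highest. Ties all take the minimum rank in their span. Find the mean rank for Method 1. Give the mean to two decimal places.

Sorted (descending): 4.7, 4.6, 4.6, 4.1, 3.5, 2.5, 2.3, 2.2, 1.8, 1.8, 1.8
The 2 values of 4.6 occupy positions 2–3 → each gets rank 2.
The 3 values of 1.8 occupy positions 9–11 → each gets rank 9.
Method 1 values → pooled ranks: 1.8→9, 1.8→9, 2.5→6, 4.7→1, 4.1→4, 4.6→2
Mean rank = (9 + 9 + 6 + 1 + 4 + 2) / 6 = 5.17

5.17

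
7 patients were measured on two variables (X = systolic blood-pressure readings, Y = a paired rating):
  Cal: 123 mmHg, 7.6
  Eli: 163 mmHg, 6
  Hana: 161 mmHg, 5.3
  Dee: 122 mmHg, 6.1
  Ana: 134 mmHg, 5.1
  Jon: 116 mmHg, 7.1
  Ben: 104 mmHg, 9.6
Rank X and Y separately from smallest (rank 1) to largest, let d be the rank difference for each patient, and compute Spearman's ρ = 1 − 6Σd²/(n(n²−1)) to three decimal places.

-0.750

Ranks of variable 1: 4, 7, 6, 3, 5, 2, 1
Ranks of variable 2: 6, 3, 2, 4, 1, 5, 7
d = r₁ − r₂: -2, 4, 4, -1, 4, -3, -6
d²: 4, 16, 16, 1, 16, 9, 36; Σd² = 98
ρ = 1 − 6·98/(7·48) = 1 − 588/336 = -0.750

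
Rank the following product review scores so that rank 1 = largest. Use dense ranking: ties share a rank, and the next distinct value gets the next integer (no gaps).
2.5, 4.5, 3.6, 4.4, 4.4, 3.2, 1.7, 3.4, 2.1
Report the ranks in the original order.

Sorted (descending): 4.5, 4.4, 4.4, 3.6, 3.4, 3.2, 2.5, 2.1, 1.7
The 2 values of 4.4 share dense rank 2.
Remaining distinct values take the next consecutive integers.

6, 1, 3, 2, 2, 5, 8, 4, 7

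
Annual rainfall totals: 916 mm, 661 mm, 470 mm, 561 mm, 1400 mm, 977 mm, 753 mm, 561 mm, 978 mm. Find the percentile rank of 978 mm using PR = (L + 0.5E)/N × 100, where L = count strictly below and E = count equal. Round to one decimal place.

N = 9.
Strictly below 978: 7. Equal to 978: 1.
PR = (7 + 0.5·1)/9 × 100 = 83.3

83.3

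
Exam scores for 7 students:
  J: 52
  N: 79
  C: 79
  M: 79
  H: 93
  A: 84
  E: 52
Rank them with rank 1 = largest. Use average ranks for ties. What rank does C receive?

4

Sorted (descending): 93, 84, 79, 79, 79, 52, 52
The 3 values of 79 occupy positions 3–5 → average rank 4.
The 2 values of 52 occupy positions 6–7 → average rank (6+7)/2 = 6.5.
C has value 79 → rank 4.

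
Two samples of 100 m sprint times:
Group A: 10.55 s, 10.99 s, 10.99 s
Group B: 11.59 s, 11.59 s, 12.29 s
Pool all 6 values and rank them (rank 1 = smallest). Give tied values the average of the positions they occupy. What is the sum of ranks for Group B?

15

Sorted (ascending): 10.55, 10.99, 10.99, 11.59, 11.59, 12.29
The 2 values of 10.99 occupy positions 2–3 → average rank (2+3)/2 = 2.5.
The 2 values of 11.59 occupy positions 4–5 → average rank (4+5)/2 = 4.5.
Group B values → pooled ranks: 11.59→4.5, 11.59→4.5, 12.29→6
Rank sum = 4.5 + 4.5 + 6 = 15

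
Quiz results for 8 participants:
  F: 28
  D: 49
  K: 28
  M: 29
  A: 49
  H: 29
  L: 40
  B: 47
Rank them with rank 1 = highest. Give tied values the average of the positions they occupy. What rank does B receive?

3

Sorted (descending): 49, 49, 47, 40, 29, 29, 28, 28
The 2 values of 49 occupy positions 1–2 → average rank (1+2)/2 = 1.5.
The 2 values of 29 occupy positions 5–6 → average rank (5+6)/2 = 5.5.
The 2 values of 28 occupy positions 7–8 → average rank (7+8)/2 = 7.5.
B has value 47 → rank 3.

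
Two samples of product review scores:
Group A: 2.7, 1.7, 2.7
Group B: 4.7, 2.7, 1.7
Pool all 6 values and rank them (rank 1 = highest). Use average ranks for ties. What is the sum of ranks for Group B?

Sorted (descending): 4.7, 2.7, 2.7, 2.7, 1.7, 1.7
The 3 values of 2.7 occupy positions 2–4 → average rank 3.
The 2 values of 1.7 occupy positions 5–6 → average rank (5+6)/2 = 5.5.
Group B values → pooled ranks: 4.7→1, 2.7→3, 1.7→5.5
Rank sum = 1 + 3 + 5.5 = 9.5

9.5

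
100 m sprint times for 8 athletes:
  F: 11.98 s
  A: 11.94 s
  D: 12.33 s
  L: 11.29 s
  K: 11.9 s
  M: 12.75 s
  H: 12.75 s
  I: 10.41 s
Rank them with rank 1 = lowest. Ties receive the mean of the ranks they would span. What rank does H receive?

7.5

Sorted (ascending): 10.41, 11.29, 11.9, 11.94, 11.98, 12.33, 12.75, 12.75
The 2 values of 12.75 occupy positions 7–8 → average rank (7+8)/2 = 7.5.
H has value 12.75 s → rank 7.5.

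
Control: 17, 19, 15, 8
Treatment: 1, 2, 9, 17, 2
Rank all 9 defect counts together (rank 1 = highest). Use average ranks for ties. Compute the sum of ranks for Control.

Sorted (descending): 19, 17, 17, 15, 9, 8, 2, 2, 1
The 2 values of 17 occupy positions 2–3 → average rank (2+3)/2 = 2.5.
The 2 values of 2 occupy positions 7–8 → average rank (7+8)/2 = 7.5.
Control values → pooled ranks: 17→2.5, 19→1, 15→4, 8→6
Rank sum = 2.5 + 1 + 4 + 6 = 13.5

13.5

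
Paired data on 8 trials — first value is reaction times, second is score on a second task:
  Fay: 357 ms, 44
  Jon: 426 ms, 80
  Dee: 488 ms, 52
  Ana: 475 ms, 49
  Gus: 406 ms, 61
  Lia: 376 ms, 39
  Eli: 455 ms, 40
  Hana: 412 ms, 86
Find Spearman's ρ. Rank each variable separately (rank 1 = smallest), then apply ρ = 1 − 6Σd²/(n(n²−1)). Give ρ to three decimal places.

0.190

Ranks of variable 1: 1, 5, 8, 7, 3, 2, 6, 4
Ranks of variable 2: 3, 7, 5, 4, 6, 1, 2, 8
d = r₁ − r₂: -2, -2, 3, 3, -3, 1, 4, -4
d²: 4, 4, 9, 9, 9, 1, 16, 16; Σd² = 68
ρ = 1 − 6·68/(8·63) = 1 − 408/504 = 0.190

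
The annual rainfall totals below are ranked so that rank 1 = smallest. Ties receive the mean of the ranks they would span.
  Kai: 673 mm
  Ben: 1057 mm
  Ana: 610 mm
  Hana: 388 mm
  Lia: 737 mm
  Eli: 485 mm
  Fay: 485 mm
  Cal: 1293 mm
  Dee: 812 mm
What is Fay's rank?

2.5

Sorted (ascending): 388, 485, 485, 610, 673, 737, 812, 1057, 1293
The 2 values of 485 occupy positions 2–3 → average rank (2+3)/2 = 2.5.
Fay has value 485 mm → rank 2.5.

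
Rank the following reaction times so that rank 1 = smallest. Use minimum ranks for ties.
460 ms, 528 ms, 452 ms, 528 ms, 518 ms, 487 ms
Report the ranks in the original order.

Sorted (ascending): 452, 460, 487, 518, 528, 528
The 2 values of 528 occupy positions 5–6 → each gets rank 5.

2, 5, 1, 5, 4, 3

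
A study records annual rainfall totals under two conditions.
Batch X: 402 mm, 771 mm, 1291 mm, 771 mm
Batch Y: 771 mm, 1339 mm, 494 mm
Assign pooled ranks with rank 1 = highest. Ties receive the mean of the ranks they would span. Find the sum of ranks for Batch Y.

Sorted (descending): 1339, 1291, 771, 771, 771, 494, 402
The 3 values of 771 occupy positions 3–5 → average rank 4.
Batch Y values → pooled ranks: 771→4, 1339→1, 494→6
Rank sum = 4 + 1 + 6 = 11

11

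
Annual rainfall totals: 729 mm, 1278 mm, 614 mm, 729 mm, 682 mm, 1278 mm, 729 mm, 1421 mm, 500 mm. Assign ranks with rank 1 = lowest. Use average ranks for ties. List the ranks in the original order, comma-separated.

Sorted (ascending): 500, 614, 682, 729, 729, 729, 1278, 1278, 1421
The 3 values of 729 occupy positions 4–6 → average rank 5.
The 2 values of 1278 occupy positions 7–8 → average rank (7+8)/2 = 7.5.

5, 7.5, 2, 5, 3, 7.5, 5, 9, 1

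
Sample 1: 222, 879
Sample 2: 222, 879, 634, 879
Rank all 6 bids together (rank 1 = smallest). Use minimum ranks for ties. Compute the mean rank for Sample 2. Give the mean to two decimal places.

Sorted (ascending): 222, 222, 634, 879, 879, 879
The 2 values of 222 occupy positions 1–2 → each gets rank 1.
The 3 values of 879 occupy positions 4–6 → each gets rank 4.
Sample 2 values → pooled ranks: 222→1, 879→4, 634→3, 879→4
Mean rank = (1 + 4 + 3 + 4) / 4 = 3.00

3.00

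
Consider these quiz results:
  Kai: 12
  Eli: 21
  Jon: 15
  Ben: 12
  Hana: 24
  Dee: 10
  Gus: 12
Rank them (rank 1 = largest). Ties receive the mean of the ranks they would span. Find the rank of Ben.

Sorted (descending): 24, 21, 15, 12, 12, 12, 10
The 3 values of 12 occupy positions 4–6 → average rank 5.
Ben has value 12 → rank 5.

5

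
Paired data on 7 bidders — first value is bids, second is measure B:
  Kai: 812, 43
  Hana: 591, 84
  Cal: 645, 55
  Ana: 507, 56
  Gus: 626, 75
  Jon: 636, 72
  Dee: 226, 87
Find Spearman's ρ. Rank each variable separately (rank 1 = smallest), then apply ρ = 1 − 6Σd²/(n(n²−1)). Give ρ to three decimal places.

Ranks of variable 1: 7, 3, 6, 2, 4, 5, 1
Ranks of variable 2: 1, 6, 2, 3, 5, 4, 7
d = r₁ − r₂: 6, -3, 4, -1, -1, 1, -6
d²: 36, 9, 16, 1, 1, 1, 36; Σd² = 100
ρ = 1 − 6·100/(7·48) = 1 − 600/336 = -0.786

-0.786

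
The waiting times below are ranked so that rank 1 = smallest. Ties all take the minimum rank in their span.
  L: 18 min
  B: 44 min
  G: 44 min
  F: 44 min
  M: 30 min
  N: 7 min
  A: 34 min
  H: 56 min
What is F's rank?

Sorted (ascending): 7, 18, 30, 34, 44, 44, 44, 56
The 3 values of 44 occupy positions 5–7 → each gets rank 5.
F has value 44 min → rank 5.

5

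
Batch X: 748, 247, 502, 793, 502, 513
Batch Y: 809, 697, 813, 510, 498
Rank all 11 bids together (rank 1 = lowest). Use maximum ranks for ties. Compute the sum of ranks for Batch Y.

Sorted (ascending): 247, 498, 502, 502, 510, 513, 697, 748, 793, 809, 813
The 2 values of 502 occupy positions 3–4 → each gets rank 4.
Batch Y values → pooled ranks: 809→10, 697→7, 813→11, 510→5, 498→2
Rank sum = 10 + 7 + 11 + 5 + 2 = 35

35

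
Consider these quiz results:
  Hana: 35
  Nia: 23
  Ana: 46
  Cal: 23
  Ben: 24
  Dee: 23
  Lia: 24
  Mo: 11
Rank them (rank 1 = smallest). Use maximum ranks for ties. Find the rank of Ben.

Sorted (ascending): 11, 23, 23, 23, 24, 24, 35, 46
The 3 values of 23 occupy positions 2–4 → each gets rank 4.
The 2 values of 24 occupy positions 5–6 → each gets rank 6.
Ben has value 24 → rank 6.

6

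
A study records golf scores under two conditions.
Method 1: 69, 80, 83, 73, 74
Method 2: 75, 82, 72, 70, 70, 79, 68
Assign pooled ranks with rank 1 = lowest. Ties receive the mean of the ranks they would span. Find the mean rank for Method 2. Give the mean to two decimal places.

5.86

Sorted (ascending): 68, 69, 70, 70, 72, 73, 74, 75, 79, 80, 82, 83
The 2 values of 70 occupy positions 3–4 → average rank (3+4)/2 = 3.5.
Method 2 values → pooled ranks: 75→8, 82→11, 72→5, 70→3.5, 70→3.5, 79→9, 68→1
Mean rank = (8 + 11 + 5 + 3.5 + 3.5 + 9 + 1) / 7 = 5.86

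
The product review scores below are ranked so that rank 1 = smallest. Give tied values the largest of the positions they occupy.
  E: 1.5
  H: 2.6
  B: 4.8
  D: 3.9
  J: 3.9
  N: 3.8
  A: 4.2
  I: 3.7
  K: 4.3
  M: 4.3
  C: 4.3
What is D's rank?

Sorted (ascending): 1.5, 2.6, 3.7, 3.8, 3.9, 3.9, 4.2, 4.3, 4.3, 4.3, 4.8
The 2 values of 3.9 occupy positions 5–6 → each gets rank 6.
The 3 values of 4.3 occupy positions 8–10 → each gets rank 10.
D has value 3.9 → rank 6.

6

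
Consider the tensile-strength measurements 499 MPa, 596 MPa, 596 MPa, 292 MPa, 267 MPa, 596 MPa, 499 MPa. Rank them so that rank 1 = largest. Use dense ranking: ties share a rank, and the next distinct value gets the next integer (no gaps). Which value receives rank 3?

Sorted (descending): 596, 596, 596, 499, 499, 292, 267
The 3 values of 596 share dense rank 1.
The 2 values of 499 share dense rank 2.
Remaining distinct values take the next consecutive integers.
Rank 3 → value 292.

292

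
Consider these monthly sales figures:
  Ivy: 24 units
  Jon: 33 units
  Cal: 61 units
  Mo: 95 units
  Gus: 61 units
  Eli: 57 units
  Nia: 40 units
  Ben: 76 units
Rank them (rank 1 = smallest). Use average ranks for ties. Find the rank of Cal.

Sorted (ascending): 24, 33, 40, 57, 61, 61, 76, 95
The 2 values of 61 occupy positions 5–6 → average rank (5+6)/2 = 5.5.
Cal has value 61 units → rank 5.5.

5.5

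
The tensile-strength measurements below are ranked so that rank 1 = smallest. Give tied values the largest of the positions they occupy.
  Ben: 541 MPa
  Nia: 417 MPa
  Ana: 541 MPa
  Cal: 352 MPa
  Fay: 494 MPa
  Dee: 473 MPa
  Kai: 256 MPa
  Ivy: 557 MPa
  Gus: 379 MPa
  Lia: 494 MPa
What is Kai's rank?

Sorted (ascending): 256, 352, 379, 417, 473, 494, 494, 541, 541, 557
The 2 values of 494 occupy positions 6–7 → each gets rank 7.
The 2 values of 541 occupy positions 8–9 → each gets rank 9.
Kai has value 256 MPa → rank 1.

1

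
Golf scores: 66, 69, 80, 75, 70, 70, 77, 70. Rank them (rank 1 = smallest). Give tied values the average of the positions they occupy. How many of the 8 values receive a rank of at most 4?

Sorted (ascending): 66, 69, 70, 70, 70, 75, 77, 80
The 3 values of 70 occupy positions 3–5 → average rank 4.
Ranks ≤ 4: {1, 2, 4, 4, 4} → 5 values.

5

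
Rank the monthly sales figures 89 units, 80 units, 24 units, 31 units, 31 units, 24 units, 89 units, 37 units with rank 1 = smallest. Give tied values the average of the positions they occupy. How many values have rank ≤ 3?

2

Sorted (ascending): 24, 24, 31, 31, 37, 80, 89, 89
The 2 values of 24 occupy positions 1–2 → average rank (1+2)/2 = 1.5.
The 2 values of 31 occupy positions 3–4 → average rank (3+4)/2 = 3.5.
The 2 values of 89 occupy positions 7–8 → average rank (7+8)/2 = 7.5.
Ranks ≤ 3: {1.5, 1.5} → 2 values.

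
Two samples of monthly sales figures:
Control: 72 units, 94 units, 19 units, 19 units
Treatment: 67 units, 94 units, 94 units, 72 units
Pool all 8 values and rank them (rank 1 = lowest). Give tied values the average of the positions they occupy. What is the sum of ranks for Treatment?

Sorted (ascending): 19, 19, 67, 72, 72, 94, 94, 94
The 2 values of 19 occupy positions 1–2 → average rank (1+2)/2 = 1.5.
The 2 values of 72 occupy positions 4–5 → average rank (4+5)/2 = 4.5.
The 3 values of 94 occupy positions 6–8 → average rank 7.
Treatment values → pooled ranks: 67→3, 94→7, 94→7, 72→4.5
Rank sum = 3 + 7 + 7 + 4.5 = 21.5

21.5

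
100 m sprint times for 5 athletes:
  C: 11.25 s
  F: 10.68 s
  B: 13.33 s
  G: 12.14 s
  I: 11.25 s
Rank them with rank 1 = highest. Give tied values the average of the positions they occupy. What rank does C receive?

Sorted (descending): 13.33, 12.14, 11.25, 11.25, 10.68
The 2 values of 11.25 occupy positions 3–4 → average rank (3+4)/2 = 3.5.
C has value 11.25 s → rank 3.5.

3.5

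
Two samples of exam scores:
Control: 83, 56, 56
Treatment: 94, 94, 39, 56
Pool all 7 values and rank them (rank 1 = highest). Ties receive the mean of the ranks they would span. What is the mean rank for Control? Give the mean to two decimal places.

4.33

Sorted (descending): 94, 94, 83, 56, 56, 56, 39
The 2 values of 94 occupy positions 1–2 → average rank (1+2)/2 = 1.5.
The 3 values of 56 occupy positions 4–6 → average rank 5.
Control values → pooled ranks: 83→3, 56→5, 56→5
Mean rank = (3 + 5 + 5) / 3 = 4.33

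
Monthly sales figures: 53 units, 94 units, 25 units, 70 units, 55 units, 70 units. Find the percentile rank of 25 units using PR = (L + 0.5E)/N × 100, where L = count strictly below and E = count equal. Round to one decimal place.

N = 6.
Strictly below 25: 0. Equal to 25: 1.
PR = (0 + 0.5·1)/6 × 100 = 8.3

8.3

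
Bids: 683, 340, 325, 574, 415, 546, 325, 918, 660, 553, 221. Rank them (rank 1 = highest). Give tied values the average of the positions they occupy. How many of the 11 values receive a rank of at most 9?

Sorted (descending): 918, 683, 660, 574, 553, 546, 415, 340, 325, 325, 221
The 2 values of 325 occupy positions 9–10 → average rank (9+10)/2 = 9.5.
Ranks ≤ 9: {1, 2, 3, 4, 5, 6, 7, 8} → 8 values.

8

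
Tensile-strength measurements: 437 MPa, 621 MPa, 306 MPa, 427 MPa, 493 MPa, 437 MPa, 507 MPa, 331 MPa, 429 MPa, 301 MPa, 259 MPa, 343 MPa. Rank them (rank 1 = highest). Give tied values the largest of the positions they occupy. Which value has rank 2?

Sorted (descending): 621, 507, 493, 437, 437, 429, 427, 343, 331, 306, 301, 259
The 2 values of 437 occupy positions 4–5 → each gets rank 5.
Rank 2 → value 507.

507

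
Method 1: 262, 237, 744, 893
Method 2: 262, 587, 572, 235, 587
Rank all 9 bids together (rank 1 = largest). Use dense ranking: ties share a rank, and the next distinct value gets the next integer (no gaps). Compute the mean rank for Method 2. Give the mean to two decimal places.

Sorted (descending): 893, 744, 587, 587, 572, 262, 262, 237, 235
The 2 values of 587 share dense rank 3.
The 2 values of 262 share dense rank 5.
Remaining distinct values take the next consecutive integers.
Method 2 values → pooled ranks: 262→5, 587→3, 572→4, 235→7, 587→3
Mean rank = (5 + 3 + 4 + 7 + 3) / 5 = 4.40

4.40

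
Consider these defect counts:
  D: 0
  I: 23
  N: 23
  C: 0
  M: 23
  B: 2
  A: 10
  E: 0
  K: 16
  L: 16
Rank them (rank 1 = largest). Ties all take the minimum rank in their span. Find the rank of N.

1

Sorted (descending): 23, 23, 23, 16, 16, 10, 2, 0, 0, 0
The 3 values of 23 occupy positions 1–3 → each gets rank 1.
The 2 values of 16 occupy positions 4–5 → each gets rank 4.
The 3 values of 0 occupy positions 8–10 → each gets rank 8.
N has value 23 → rank 1.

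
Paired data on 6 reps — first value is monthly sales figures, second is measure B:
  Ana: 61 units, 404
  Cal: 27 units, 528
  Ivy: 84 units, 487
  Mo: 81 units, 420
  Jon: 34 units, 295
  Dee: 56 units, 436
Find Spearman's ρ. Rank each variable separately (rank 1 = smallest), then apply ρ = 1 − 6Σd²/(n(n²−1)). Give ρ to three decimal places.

-0.029

Ranks of variable 1: 4, 1, 6, 5, 2, 3
Ranks of variable 2: 2, 6, 5, 3, 1, 4
d = r₁ − r₂: 2, -5, 1, 2, 1, -1
d²: 4, 25, 1, 4, 1, 1; Σd² = 36
ρ = 1 − 6·36/(6·35) = 1 − 216/210 = -0.029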